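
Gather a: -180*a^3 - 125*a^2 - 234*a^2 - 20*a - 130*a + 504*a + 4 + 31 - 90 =-180*a^3 - 359*a^2 + 354*a - 55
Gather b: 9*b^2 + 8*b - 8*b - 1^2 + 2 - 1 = 9*b^2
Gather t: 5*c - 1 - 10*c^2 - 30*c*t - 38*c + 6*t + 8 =-10*c^2 - 33*c + t*(6 - 30*c) + 7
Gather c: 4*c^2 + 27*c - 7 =4*c^2 + 27*c - 7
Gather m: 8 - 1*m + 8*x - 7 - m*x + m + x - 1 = -m*x + 9*x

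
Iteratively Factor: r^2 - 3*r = (r)*(r - 3)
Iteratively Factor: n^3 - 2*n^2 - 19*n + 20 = (n - 5)*(n^2 + 3*n - 4) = (n - 5)*(n - 1)*(n + 4)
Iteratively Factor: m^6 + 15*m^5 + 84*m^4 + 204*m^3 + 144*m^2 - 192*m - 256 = (m + 2)*(m^5 + 13*m^4 + 58*m^3 + 88*m^2 - 32*m - 128) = (m + 2)*(m + 4)*(m^4 + 9*m^3 + 22*m^2 - 32) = (m + 2)^2*(m + 4)*(m^3 + 7*m^2 + 8*m - 16) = (m - 1)*(m + 2)^2*(m + 4)*(m^2 + 8*m + 16) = (m - 1)*(m + 2)^2*(m + 4)^2*(m + 4)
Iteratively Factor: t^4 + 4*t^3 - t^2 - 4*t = (t + 1)*(t^3 + 3*t^2 - 4*t) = (t + 1)*(t + 4)*(t^2 - t) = (t - 1)*(t + 1)*(t + 4)*(t)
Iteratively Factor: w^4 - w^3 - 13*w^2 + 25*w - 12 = (w - 1)*(w^3 - 13*w + 12) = (w - 3)*(w - 1)*(w^2 + 3*w - 4) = (w - 3)*(w - 1)*(w + 4)*(w - 1)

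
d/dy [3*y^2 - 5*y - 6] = 6*y - 5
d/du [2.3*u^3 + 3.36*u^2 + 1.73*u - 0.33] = 6.9*u^2 + 6.72*u + 1.73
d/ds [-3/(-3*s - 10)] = -9/(3*s + 10)^2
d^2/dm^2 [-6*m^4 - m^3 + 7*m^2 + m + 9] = -72*m^2 - 6*m + 14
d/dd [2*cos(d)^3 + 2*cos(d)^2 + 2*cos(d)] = 2*(3*sin(d)^2 - 2*cos(d) - 4)*sin(d)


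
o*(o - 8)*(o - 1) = o^3 - 9*o^2 + 8*o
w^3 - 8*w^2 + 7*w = w*(w - 7)*(w - 1)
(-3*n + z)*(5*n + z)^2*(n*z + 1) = -75*n^4*z - 5*n^3*z^2 - 75*n^3 + 7*n^2*z^3 - 5*n^2*z + n*z^4 + 7*n*z^2 + z^3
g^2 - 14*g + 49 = (g - 7)^2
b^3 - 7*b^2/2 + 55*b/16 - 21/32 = (b - 7/4)*(b - 3/2)*(b - 1/4)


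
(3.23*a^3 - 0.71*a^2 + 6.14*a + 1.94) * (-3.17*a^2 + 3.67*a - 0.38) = -10.2391*a^5 + 14.1048*a^4 - 23.2969*a^3 + 16.6538*a^2 + 4.7866*a - 0.7372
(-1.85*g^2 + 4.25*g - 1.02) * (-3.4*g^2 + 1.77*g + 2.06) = 6.29*g^4 - 17.7245*g^3 + 7.1795*g^2 + 6.9496*g - 2.1012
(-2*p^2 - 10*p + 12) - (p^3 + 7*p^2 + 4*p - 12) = -p^3 - 9*p^2 - 14*p + 24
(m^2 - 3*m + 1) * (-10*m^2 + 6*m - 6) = -10*m^4 + 36*m^3 - 34*m^2 + 24*m - 6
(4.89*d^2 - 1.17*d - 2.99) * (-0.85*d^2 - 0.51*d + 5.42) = -4.1565*d^4 - 1.4994*d^3 + 29.642*d^2 - 4.8165*d - 16.2058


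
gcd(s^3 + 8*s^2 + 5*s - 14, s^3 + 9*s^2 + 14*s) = s^2 + 9*s + 14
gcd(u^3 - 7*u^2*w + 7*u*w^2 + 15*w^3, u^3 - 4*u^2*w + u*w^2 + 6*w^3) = u^2 - 2*u*w - 3*w^2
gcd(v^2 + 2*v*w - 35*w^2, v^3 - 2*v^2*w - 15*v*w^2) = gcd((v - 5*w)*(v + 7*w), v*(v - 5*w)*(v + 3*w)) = v - 5*w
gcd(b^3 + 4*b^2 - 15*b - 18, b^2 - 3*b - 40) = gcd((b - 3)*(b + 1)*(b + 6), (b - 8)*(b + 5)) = 1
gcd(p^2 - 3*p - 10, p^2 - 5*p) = p - 5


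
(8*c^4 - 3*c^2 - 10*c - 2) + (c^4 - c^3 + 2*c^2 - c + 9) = 9*c^4 - c^3 - c^2 - 11*c + 7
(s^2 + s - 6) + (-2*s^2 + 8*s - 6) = -s^2 + 9*s - 12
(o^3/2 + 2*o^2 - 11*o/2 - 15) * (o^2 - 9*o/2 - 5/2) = o^5/2 - o^4/4 - 63*o^3/4 + 19*o^2/4 + 325*o/4 + 75/2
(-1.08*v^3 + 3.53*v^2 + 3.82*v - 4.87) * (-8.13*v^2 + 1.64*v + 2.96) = 8.7804*v^5 - 30.4701*v^4 - 28.4642*v^3 + 56.3067*v^2 + 3.3204*v - 14.4152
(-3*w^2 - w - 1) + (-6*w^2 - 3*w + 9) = -9*w^2 - 4*w + 8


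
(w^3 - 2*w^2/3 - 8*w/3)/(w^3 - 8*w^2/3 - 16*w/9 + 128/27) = 9*w*(w - 2)/(9*w^2 - 36*w + 32)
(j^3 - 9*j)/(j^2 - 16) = j*(j^2 - 9)/(j^2 - 16)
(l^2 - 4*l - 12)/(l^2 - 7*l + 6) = (l + 2)/(l - 1)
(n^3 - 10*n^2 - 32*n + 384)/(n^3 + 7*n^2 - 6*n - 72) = (n^2 - 16*n + 64)/(n^2 + n - 12)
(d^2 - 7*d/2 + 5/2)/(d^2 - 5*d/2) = (d - 1)/d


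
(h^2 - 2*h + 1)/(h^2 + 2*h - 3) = (h - 1)/(h + 3)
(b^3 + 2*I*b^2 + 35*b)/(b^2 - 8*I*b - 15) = b*(b + 7*I)/(b - 3*I)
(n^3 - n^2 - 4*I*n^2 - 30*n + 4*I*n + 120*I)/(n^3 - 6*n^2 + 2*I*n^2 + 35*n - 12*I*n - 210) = (n^2 + n*(5 - 4*I) - 20*I)/(n^2 + 2*I*n + 35)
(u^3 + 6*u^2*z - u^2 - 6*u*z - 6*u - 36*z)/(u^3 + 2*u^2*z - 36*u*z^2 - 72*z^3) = (-u^2 + u + 6)/(-u^2 + 4*u*z + 12*z^2)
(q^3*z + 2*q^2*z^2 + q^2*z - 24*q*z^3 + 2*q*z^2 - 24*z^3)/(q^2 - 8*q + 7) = z*(q^3 + 2*q^2*z + q^2 - 24*q*z^2 + 2*q*z - 24*z^2)/(q^2 - 8*q + 7)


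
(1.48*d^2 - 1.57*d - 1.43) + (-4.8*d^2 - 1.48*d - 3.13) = -3.32*d^2 - 3.05*d - 4.56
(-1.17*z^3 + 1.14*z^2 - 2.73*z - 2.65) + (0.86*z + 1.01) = -1.17*z^3 + 1.14*z^2 - 1.87*z - 1.64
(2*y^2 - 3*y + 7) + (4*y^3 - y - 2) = 4*y^3 + 2*y^2 - 4*y + 5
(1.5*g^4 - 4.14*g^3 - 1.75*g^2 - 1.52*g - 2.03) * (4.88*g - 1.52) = 7.32*g^5 - 22.4832*g^4 - 2.2472*g^3 - 4.7576*g^2 - 7.596*g + 3.0856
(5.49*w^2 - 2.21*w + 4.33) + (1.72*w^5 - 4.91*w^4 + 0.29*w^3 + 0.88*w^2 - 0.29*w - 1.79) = 1.72*w^5 - 4.91*w^4 + 0.29*w^3 + 6.37*w^2 - 2.5*w + 2.54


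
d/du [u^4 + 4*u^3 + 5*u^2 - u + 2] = 4*u^3 + 12*u^2 + 10*u - 1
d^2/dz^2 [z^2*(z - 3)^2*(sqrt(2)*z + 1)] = 20*sqrt(2)*z^3 - 72*sqrt(2)*z^2 + 12*z^2 - 36*z + 54*sqrt(2)*z + 18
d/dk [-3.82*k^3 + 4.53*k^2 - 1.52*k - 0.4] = -11.46*k^2 + 9.06*k - 1.52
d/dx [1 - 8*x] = -8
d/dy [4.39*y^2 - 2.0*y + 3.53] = 8.78*y - 2.0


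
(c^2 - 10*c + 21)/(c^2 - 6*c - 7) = (c - 3)/(c + 1)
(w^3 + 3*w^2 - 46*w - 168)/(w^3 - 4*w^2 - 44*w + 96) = (w^2 - 3*w - 28)/(w^2 - 10*w + 16)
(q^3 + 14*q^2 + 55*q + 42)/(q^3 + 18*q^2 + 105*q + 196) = (q^2 + 7*q + 6)/(q^2 + 11*q + 28)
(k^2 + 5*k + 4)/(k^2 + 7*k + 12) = (k + 1)/(k + 3)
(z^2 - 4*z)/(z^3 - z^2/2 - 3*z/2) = 2*(4 - z)/(-2*z^2 + z + 3)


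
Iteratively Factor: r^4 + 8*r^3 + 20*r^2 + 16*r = (r + 4)*(r^3 + 4*r^2 + 4*r) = (r + 2)*(r + 4)*(r^2 + 2*r) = r*(r + 2)*(r + 4)*(r + 2)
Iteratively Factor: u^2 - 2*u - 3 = (u - 3)*(u + 1)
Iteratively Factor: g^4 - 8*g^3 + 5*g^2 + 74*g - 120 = (g + 3)*(g^3 - 11*g^2 + 38*g - 40) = (g - 4)*(g + 3)*(g^2 - 7*g + 10) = (g - 4)*(g - 2)*(g + 3)*(g - 5)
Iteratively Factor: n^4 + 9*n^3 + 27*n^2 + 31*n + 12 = (n + 1)*(n^3 + 8*n^2 + 19*n + 12) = (n + 1)*(n + 3)*(n^2 + 5*n + 4) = (n + 1)*(n + 3)*(n + 4)*(n + 1)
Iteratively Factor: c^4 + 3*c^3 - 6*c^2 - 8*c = (c + 1)*(c^3 + 2*c^2 - 8*c) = (c + 1)*(c + 4)*(c^2 - 2*c) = c*(c + 1)*(c + 4)*(c - 2)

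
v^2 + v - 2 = (v - 1)*(v + 2)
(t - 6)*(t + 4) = t^2 - 2*t - 24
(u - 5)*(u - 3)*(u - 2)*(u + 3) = u^4 - 7*u^3 + u^2 + 63*u - 90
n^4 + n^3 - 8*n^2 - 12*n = n*(n - 3)*(n + 2)^2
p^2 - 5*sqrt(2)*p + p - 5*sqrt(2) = (p + 1)*(p - 5*sqrt(2))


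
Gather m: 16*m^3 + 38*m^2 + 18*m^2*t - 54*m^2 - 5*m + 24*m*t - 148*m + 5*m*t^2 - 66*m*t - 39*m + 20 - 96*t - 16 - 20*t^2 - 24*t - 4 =16*m^3 + m^2*(18*t - 16) + m*(5*t^2 - 42*t - 192) - 20*t^2 - 120*t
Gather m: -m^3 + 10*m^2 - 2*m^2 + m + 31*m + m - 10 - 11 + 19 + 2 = -m^3 + 8*m^2 + 33*m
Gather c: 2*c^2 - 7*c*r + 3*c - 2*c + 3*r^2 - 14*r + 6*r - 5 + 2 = 2*c^2 + c*(1 - 7*r) + 3*r^2 - 8*r - 3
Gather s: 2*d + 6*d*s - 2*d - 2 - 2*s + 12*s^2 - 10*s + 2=12*s^2 + s*(6*d - 12)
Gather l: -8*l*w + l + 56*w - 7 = l*(1 - 8*w) + 56*w - 7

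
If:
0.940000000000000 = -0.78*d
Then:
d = -1.21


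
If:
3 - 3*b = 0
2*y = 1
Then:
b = 1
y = 1/2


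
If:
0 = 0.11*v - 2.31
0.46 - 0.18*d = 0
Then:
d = 2.56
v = 21.00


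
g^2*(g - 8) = g^3 - 8*g^2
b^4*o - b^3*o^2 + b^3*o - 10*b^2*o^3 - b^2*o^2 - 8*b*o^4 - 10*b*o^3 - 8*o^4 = (b - 4*o)*(b + o)*(b + 2*o)*(b*o + o)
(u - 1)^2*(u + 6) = u^3 + 4*u^2 - 11*u + 6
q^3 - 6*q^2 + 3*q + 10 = (q - 5)*(q - 2)*(q + 1)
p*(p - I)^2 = p^3 - 2*I*p^2 - p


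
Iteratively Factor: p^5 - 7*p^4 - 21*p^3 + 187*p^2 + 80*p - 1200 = (p - 5)*(p^4 - 2*p^3 - 31*p^2 + 32*p + 240) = (p - 5)^2*(p^3 + 3*p^2 - 16*p - 48) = (p - 5)^2*(p + 3)*(p^2 - 16) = (p - 5)^2*(p - 4)*(p + 3)*(p + 4)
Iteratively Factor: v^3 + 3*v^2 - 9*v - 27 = (v - 3)*(v^2 + 6*v + 9) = (v - 3)*(v + 3)*(v + 3)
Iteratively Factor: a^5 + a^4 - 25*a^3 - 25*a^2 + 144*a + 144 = (a + 4)*(a^4 - 3*a^3 - 13*a^2 + 27*a + 36) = (a + 3)*(a + 4)*(a^3 - 6*a^2 + 5*a + 12) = (a + 1)*(a + 3)*(a + 4)*(a^2 - 7*a + 12) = (a - 4)*(a + 1)*(a + 3)*(a + 4)*(a - 3)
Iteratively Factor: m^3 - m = (m + 1)*(m^2 - m) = (m - 1)*(m + 1)*(m)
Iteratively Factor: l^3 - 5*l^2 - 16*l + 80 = (l - 4)*(l^2 - l - 20) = (l - 5)*(l - 4)*(l + 4)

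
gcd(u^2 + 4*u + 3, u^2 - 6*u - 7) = u + 1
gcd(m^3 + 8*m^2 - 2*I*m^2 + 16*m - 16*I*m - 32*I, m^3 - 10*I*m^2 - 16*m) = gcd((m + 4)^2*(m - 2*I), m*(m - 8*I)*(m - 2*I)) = m - 2*I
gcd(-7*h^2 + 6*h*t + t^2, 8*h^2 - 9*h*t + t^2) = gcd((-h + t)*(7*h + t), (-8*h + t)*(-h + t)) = -h + t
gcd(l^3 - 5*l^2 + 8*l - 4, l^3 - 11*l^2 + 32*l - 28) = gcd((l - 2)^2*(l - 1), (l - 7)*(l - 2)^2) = l^2 - 4*l + 4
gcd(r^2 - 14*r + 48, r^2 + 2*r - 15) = 1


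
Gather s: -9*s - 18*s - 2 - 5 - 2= -27*s - 9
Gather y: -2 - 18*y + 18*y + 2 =0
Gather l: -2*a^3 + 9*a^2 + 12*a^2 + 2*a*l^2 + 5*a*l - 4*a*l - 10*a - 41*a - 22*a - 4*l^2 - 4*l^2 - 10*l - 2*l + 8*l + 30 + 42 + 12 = -2*a^3 + 21*a^2 - 73*a + l^2*(2*a - 8) + l*(a - 4) + 84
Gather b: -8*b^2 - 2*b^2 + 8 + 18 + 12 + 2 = 40 - 10*b^2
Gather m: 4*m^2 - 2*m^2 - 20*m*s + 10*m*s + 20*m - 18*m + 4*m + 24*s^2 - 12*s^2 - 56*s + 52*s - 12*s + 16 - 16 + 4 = 2*m^2 + m*(6 - 10*s) + 12*s^2 - 16*s + 4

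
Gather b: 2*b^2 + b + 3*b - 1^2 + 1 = 2*b^2 + 4*b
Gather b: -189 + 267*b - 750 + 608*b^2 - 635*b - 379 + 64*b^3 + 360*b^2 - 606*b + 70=64*b^3 + 968*b^2 - 974*b - 1248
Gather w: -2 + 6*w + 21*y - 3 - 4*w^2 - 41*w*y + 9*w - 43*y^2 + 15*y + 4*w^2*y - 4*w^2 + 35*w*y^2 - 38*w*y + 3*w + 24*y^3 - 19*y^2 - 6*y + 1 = w^2*(4*y - 8) + w*(35*y^2 - 79*y + 18) + 24*y^3 - 62*y^2 + 30*y - 4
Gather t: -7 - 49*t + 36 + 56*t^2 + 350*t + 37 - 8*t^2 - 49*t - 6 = 48*t^2 + 252*t + 60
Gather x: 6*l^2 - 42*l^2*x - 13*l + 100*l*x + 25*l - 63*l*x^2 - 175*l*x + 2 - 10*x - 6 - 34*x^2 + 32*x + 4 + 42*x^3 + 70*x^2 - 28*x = 6*l^2 + 12*l + 42*x^3 + x^2*(36 - 63*l) + x*(-42*l^2 - 75*l - 6)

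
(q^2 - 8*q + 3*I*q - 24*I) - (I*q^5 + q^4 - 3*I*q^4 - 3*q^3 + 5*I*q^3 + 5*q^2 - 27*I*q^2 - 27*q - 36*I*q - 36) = -I*q^5 - q^4 + 3*I*q^4 + 3*q^3 - 5*I*q^3 - 4*q^2 + 27*I*q^2 + 19*q + 39*I*q + 36 - 24*I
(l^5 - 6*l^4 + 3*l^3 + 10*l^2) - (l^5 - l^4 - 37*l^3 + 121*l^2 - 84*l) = -5*l^4 + 40*l^3 - 111*l^2 + 84*l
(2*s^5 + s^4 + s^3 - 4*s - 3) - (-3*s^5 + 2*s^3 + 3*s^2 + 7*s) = 5*s^5 + s^4 - s^3 - 3*s^2 - 11*s - 3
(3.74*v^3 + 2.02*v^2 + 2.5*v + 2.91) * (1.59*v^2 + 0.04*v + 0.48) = 5.9466*v^5 + 3.3614*v^4 + 5.851*v^3 + 5.6965*v^2 + 1.3164*v + 1.3968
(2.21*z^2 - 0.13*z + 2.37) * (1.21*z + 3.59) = 2.6741*z^3 + 7.7766*z^2 + 2.401*z + 8.5083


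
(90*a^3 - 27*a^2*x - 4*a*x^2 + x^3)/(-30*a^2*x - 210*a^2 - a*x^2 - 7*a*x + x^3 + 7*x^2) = (-3*a + x)/(x + 7)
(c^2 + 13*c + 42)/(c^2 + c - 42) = (c + 6)/(c - 6)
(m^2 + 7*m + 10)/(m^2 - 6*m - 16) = (m + 5)/(m - 8)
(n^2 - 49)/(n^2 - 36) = (n^2 - 49)/(n^2 - 36)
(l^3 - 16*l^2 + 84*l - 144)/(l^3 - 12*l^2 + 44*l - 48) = (l - 6)/(l - 2)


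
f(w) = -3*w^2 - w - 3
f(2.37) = -22.22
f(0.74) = -5.38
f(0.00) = -3.00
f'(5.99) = -36.94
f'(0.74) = -5.44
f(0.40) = -3.88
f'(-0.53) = 2.18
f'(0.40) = -3.40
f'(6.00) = -37.00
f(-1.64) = -9.43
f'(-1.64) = 8.84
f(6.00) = -117.00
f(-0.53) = -3.31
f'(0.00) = -1.00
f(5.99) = -116.63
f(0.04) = -3.04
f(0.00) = -3.00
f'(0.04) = -1.24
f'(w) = -6*w - 1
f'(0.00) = -1.00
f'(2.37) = -15.22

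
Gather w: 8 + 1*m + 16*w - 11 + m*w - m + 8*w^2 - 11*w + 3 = 8*w^2 + w*(m + 5)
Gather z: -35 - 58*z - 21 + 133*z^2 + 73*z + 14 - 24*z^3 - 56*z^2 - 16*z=-24*z^3 + 77*z^2 - z - 42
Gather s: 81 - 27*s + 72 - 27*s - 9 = 144 - 54*s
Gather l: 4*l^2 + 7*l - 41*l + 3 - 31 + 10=4*l^2 - 34*l - 18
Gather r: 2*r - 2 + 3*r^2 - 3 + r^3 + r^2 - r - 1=r^3 + 4*r^2 + r - 6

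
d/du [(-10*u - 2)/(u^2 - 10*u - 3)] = 2*(5*u^2 + 2*u + 5)/(u^4 - 20*u^3 + 94*u^2 + 60*u + 9)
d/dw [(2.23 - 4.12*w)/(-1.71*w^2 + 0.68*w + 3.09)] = (-7.0452*w^2 + 7.6266*w - 14.2472)/(2.9241*w^4 - 2.3256*w^3 - 10.1054*w^2 + 4.2024*w + 9.5481)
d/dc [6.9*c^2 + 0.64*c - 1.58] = 13.8*c + 0.64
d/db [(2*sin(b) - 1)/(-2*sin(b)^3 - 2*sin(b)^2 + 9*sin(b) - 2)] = 2*(-2*sin(4*b) + 9*cos(b) + cos(3*b))/(-15*sin(b) - sin(3*b) - 2*cos(2*b) + 6)^2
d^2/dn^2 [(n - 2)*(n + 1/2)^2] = 6*n - 2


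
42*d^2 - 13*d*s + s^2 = (-7*d + s)*(-6*d + s)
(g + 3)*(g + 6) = g^2 + 9*g + 18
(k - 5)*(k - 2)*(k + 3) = k^3 - 4*k^2 - 11*k + 30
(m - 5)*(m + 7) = m^2 + 2*m - 35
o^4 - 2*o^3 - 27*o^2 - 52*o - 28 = (o - 7)*(o + 1)*(o + 2)^2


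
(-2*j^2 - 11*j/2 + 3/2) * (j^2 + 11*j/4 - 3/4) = -2*j^4 - 11*j^3 - 97*j^2/8 + 33*j/4 - 9/8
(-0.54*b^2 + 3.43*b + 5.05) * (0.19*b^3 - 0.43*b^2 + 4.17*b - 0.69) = -0.1026*b^5 + 0.8839*b^4 - 2.7672*b^3 + 12.5042*b^2 + 18.6918*b - 3.4845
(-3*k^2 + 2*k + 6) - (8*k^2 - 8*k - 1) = -11*k^2 + 10*k + 7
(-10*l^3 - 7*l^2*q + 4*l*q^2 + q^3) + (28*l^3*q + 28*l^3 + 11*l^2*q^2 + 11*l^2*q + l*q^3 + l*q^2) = 28*l^3*q + 18*l^3 + 11*l^2*q^2 + 4*l^2*q + l*q^3 + 5*l*q^2 + q^3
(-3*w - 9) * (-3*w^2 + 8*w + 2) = 9*w^3 + 3*w^2 - 78*w - 18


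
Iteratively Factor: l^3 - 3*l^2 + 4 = (l - 2)*(l^2 - l - 2) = (l - 2)^2*(l + 1)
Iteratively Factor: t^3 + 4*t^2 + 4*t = (t + 2)*(t^2 + 2*t) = t*(t + 2)*(t + 2)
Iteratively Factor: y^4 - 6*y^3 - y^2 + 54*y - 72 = (y - 2)*(y^3 - 4*y^2 - 9*y + 36) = (y - 4)*(y - 2)*(y^2 - 9) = (y - 4)*(y - 3)*(y - 2)*(y + 3)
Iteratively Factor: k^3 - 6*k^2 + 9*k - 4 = (k - 1)*(k^2 - 5*k + 4) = (k - 1)^2*(k - 4)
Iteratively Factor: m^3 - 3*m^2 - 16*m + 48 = (m - 3)*(m^2 - 16) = (m - 4)*(m - 3)*(m + 4)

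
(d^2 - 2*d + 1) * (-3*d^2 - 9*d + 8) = -3*d^4 - 3*d^3 + 23*d^2 - 25*d + 8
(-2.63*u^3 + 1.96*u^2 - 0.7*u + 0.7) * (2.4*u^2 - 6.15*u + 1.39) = -6.312*u^5 + 20.8785*u^4 - 17.3897*u^3 + 8.7094*u^2 - 5.278*u + 0.973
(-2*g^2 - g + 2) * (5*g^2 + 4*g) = -10*g^4 - 13*g^3 + 6*g^2 + 8*g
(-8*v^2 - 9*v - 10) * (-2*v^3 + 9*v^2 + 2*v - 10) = 16*v^5 - 54*v^4 - 77*v^3 - 28*v^2 + 70*v + 100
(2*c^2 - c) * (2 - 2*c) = -4*c^3 + 6*c^2 - 2*c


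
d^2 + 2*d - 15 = (d - 3)*(d + 5)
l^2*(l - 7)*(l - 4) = l^4 - 11*l^3 + 28*l^2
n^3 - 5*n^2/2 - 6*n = n*(n - 4)*(n + 3/2)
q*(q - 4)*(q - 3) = q^3 - 7*q^2 + 12*q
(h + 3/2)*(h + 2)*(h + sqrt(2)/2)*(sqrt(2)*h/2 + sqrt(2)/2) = sqrt(2)*h^4/2 + h^3/2 + 9*sqrt(2)*h^3/4 + 9*h^2/4 + 13*sqrt(2)*h^2/4 + 3*sqrt(2)*h/2 + 13*h/4 + 3/2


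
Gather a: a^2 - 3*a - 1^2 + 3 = a^2 - 3*a + 2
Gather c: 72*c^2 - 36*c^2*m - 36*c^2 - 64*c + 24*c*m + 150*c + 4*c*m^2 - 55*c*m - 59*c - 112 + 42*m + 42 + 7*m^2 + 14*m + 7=c^2*(36 - 36*m) + c*(4*m^2 - 31*m + 27) + 7*m^2 + 56*m - 63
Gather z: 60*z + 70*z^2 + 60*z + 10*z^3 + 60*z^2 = 10*z^3 + 130*z^2 + 120*z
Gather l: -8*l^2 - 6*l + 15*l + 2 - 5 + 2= -8*l^2 + 9*l - 1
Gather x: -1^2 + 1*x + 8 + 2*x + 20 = 3*x + 27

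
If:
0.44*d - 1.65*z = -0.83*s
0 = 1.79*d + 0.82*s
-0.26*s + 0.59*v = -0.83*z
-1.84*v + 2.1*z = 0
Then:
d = 0.00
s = 0.00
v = 0.00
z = 0.00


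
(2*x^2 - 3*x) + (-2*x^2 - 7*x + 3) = 3 - 10*x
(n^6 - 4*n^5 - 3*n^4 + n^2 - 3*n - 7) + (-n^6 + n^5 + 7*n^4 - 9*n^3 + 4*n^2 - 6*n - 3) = -3*n^5 + 4*n^4 - 9*n^3 + 5*n^2 - 9*n - 10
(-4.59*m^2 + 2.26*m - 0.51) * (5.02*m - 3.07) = -23.0418*m^3 + 25.4365*m^2 - 9.4984*m + 1.5657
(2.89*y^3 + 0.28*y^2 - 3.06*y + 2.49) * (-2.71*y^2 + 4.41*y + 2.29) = -7.8319*y^5 + 11.9861*y^4 + 16.1455*y^3 - 19.6013*y^2 + 3.9735*y + 5.7021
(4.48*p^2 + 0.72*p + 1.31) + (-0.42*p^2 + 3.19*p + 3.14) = 4.06*p^2 + 3.91*p + 4.45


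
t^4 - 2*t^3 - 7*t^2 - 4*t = t*(t - 4)*(t + 1)^2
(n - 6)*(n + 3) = n^2 - 3*n - 18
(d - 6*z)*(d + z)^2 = d^3 - 4*d^2*z - 11*d*z^2 - 6*z^3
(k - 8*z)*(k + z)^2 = k^3 - 6*k^2*z - 15*k*z^2 - 8*z^3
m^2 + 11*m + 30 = (m + 5)*(m + 6)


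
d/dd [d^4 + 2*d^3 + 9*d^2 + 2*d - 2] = 4*d^3 + 6*d^2 + 18*d + 2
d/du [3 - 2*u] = -2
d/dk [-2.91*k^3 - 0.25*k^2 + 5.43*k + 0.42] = -8.73*k^2 - 0.5*k + 5.43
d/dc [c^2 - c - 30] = 2*c - 1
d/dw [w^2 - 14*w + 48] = 2*w - 14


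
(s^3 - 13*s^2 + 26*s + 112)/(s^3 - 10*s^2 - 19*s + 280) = (s + 2)/(s + 5)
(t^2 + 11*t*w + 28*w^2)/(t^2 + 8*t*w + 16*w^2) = (t + 7*w)/(t + 4*w)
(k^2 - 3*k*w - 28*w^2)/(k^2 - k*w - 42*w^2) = (k + 4*w)/(k + 6*w)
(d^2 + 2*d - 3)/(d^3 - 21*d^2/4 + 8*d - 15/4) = 4*(d + 3)/(4*d^2 - 17*d + 15)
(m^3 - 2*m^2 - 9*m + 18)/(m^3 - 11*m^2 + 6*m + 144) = (m^2 - 5*m + 6)/(m^2 - 14*m + 48)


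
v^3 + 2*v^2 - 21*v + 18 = (v - 3)*(v - 1)*(v + 6)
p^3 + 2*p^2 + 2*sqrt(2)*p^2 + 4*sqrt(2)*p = p*(p + 2)*(p + 2*sqrt(2))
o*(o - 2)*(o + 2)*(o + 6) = o^4 + 6*o^3 - 4*o^2 - 24*o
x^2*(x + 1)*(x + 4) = x^4 + 5*x^3 + 4*x^2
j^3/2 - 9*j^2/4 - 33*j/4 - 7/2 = (j/2 + 1)*(j - 7)*(j + 1/2)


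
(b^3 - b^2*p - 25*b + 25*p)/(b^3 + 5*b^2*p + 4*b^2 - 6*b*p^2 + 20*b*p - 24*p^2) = (b^2 - 25)/(b^2 + 6*b*p + 4*b + 24*p)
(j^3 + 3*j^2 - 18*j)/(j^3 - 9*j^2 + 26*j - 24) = j*(j + 6)/(j^2 - 6*j + 8)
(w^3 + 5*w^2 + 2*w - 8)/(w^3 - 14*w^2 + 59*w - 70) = (w^3 + 5*w^2 + 2*w - 8)/(w^3 - 14*w^2 + 59*w - 70)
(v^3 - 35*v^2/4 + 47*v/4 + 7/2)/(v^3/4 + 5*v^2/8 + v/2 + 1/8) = 2*(4*v^3 - 35*v^2 + 47*v + 14)/(2*v^3 + 5*v^2 + 4*v + 1)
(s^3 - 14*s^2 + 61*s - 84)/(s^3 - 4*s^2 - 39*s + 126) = (s - 4)/(s + 6)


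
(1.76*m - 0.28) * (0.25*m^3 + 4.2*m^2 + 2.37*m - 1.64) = 0.44*m^4 + 7.322*m^3 + 2.9952*m^2 - 3.55*m + 0.4592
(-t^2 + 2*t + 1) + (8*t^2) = 7*t^2 + 2*t + 1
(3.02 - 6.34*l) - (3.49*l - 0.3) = 3.32 - 9.83*l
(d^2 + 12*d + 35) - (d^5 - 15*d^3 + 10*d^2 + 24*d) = -d^5 + 15*d^3 - 9*d^2 - 12*d + 35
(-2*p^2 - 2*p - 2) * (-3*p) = 6*p^3 + 6*p^2 + 6*p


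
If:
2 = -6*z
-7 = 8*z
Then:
No Solution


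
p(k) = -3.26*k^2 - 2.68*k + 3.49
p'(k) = -6.52*k - 2.68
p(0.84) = -1.06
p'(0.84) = -8.16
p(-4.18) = -42.27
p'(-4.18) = 24.57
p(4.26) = -67.09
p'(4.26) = -30.46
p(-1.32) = 1.35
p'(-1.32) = 5.93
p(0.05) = 3.35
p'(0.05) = -3.01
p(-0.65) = 3.85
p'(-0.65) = 1.56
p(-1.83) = -2.52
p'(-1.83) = 9.25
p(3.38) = -42.81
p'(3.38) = -24.72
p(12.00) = -498.11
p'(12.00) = -80.92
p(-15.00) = -689.81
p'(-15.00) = 95.12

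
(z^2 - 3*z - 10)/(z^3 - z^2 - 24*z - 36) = (z - 5)/(z^2 - 3*z - 18)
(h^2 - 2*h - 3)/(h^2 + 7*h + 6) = (h - 3)/(h + 6)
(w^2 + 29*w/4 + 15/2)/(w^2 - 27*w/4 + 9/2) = (4*w^2 + 29*w + 30)/(4*w^2 - 27*w + 18)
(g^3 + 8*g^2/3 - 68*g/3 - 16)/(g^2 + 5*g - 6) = (3*g^2 - 10*g - 8)/(3*(g - 1))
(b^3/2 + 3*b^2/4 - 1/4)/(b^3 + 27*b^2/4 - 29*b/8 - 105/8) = 2*(2*b^3 + 3*b^2 - 1)/(8*b^3 + 54*b^2 - 29*b - 105)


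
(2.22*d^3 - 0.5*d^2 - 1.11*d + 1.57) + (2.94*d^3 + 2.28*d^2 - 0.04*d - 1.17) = 5.16*d^3 + 1.78*d^2 - 1.15*d + 0.4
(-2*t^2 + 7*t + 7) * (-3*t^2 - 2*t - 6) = 6*t^4 - 17*t^3 - 23*t^2 - 56*t - 42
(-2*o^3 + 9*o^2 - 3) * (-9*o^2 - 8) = 18*o^5 - 81*o^4 + 16*o^3 - 45*o^2 + 24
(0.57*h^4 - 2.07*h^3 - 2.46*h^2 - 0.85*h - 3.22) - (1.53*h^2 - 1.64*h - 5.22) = 0.57*h^4 - 2.07*h^3 - 3.99*h^2 + 0.79*h + 2.0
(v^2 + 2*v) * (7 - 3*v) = -3*v^3 + v^2 + 14*v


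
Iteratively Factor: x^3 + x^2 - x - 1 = (x + 1)*(x^2 - 1) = (x - 1)*(x + 1)*(x + 1)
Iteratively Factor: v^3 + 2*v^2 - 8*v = (v + 4)*(v^2 - 2*v) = v*(v + 4)*(v - 2)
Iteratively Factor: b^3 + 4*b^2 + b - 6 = (b + 3)*(b^2 + b - 2) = (b - 1)*(b + 3)*(b + 2)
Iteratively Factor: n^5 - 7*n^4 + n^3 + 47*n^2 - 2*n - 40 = (n + 2)*(n^4 - 9*n^3 + 19*n^2 + 9*n - 20) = (n - 4)*(n + 2)*(n^3 - 5*n^2 - n + 5) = (n - 4)*(n + 1)*(n + 2)*(n^2 - 6*n + 5) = (n - 4)*(n - 1)*(n + 1)*(n + 2)*(n - 5)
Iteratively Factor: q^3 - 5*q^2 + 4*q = (q)*(q^2 - 5*q + 4) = q*(q - 1)*(q - 4)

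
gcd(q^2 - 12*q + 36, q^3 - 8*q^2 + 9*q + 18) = q - 6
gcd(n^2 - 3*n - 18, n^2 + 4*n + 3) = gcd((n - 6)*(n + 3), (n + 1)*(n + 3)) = n + 3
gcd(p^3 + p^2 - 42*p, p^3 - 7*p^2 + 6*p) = p^2 - 6*p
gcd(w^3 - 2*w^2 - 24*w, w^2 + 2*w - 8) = w + 4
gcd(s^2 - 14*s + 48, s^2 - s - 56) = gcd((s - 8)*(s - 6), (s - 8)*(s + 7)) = s - 8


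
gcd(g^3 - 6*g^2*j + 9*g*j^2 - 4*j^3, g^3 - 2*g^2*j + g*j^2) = g^2 - 2*g*j + j^2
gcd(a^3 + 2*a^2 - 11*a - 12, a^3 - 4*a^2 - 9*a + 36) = a - 3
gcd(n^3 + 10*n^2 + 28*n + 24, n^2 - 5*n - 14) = n + 2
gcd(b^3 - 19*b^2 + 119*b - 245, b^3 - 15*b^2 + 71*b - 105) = b^2 - 12*b + 35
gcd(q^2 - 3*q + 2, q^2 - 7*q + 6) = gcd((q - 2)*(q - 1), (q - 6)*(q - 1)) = q - 1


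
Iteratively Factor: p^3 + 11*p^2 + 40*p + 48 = (p + 3)*(p^2 + 8*p + 16) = (p + 3)*(p + 4)*(p + 4)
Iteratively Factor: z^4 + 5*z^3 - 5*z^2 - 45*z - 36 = (z + 4)*(z^3 + z^2 - 9*z - 9) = (z + 1)*(z + 4)*(z^2 - 9) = (z + 1)*(z + 3)*(z + 4)*(z - 3)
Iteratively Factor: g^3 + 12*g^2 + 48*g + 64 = (g + 4)*(g^2 + 8*g + 16) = (g + 4)^2*(g + 4)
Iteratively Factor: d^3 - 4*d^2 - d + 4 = (d + 1)*(d^2 - 5*d + 4) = (d - 1)*(d + 1)*(d - 4)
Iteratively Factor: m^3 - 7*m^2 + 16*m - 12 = (m - 3)*(m^2 - 4*m + 4) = (m - 3)*(m - 2)*(m - 2)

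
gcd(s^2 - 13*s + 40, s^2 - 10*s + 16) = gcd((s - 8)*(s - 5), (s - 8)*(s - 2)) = s - 8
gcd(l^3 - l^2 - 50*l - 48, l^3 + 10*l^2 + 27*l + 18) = l^2 + 7*l + 6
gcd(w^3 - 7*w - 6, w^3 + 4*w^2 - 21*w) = w - 3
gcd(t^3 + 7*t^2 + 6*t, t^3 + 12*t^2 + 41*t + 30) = t^2 + 7*t + 6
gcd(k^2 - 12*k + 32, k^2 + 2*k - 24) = k - 4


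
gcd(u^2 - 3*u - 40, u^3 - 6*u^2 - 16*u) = u - 8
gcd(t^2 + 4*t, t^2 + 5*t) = t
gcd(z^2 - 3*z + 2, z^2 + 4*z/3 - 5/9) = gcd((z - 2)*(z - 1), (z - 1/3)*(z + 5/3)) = 1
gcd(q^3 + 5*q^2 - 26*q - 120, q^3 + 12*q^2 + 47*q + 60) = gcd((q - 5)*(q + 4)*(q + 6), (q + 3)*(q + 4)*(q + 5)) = q + 4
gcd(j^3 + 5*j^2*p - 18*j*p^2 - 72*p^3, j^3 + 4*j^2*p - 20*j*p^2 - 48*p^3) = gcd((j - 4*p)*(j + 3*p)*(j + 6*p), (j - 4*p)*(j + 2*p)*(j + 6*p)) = -j^2 - 2*j*p + 24*p^2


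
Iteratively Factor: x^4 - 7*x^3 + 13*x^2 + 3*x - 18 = (x - 3)*(x^3 - 4*x^2 + x + 6) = (x - 3)^2*(x^2 - x - 2) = (x - 3)^2*(x - 2)*(x + 1)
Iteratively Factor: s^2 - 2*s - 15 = (s - 5)*(s + 3)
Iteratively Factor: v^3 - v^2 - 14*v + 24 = (v + 4)*(v^2 - 5*v + 6) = (v - 2)*(v + 4)*(v - 3)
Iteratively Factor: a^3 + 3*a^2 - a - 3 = (a + 1)*(a^2 + 2*a - 3) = (a + 1)*(a + 3)*(a - 1)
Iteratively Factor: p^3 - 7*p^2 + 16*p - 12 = (p - 2)*(p^2 - 5*p + 6) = (p - 3)*(p - 2)*(p - 2)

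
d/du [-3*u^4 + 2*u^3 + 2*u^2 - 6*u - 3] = -12*u^3 + 6*u^2 + 4*u - 6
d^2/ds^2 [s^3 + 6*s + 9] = 6*s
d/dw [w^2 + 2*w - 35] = 2*w + 2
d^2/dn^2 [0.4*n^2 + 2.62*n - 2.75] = 0.800000000000000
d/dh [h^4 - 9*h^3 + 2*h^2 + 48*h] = 4*h^3 - 27*h^2 + 4*h + 48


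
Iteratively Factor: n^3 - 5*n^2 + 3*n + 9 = (n - 3)*(n^2 - 2*n - 3) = (n - 3)*(n + 1)*(n - 3)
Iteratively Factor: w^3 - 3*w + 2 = (w + 2)*(w^2 - 2*w + 1) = (w - 1)*(w + 2)*(w - 1)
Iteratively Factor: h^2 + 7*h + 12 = (h + 3)*(h + 4)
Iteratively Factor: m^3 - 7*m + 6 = (m - 1)*(m^2 + m - 6) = (m - 1)*(m + 3)*(m - 2)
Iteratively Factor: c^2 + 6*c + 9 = (c + 3)*(c + 3)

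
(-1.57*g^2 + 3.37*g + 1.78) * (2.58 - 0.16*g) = 0.2512*g^3 - 4.5898*g^2 + 8.4098*g + 4.5924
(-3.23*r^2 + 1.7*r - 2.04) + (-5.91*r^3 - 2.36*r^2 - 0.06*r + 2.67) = -5.91*r^3 - 5.59*r^2 + 1.64*r + 0.63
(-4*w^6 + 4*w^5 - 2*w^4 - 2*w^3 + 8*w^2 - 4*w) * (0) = 0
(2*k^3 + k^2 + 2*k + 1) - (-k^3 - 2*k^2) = 3*k^3 + 3*k^2 + 2*k + 1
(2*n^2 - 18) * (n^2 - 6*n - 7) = 2*n^4 - 12*n^3 - 32*n^2 + 108*n + 126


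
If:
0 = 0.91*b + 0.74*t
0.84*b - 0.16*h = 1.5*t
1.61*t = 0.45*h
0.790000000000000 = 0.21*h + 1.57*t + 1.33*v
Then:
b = 0.00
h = 0.00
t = 0.00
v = 0.59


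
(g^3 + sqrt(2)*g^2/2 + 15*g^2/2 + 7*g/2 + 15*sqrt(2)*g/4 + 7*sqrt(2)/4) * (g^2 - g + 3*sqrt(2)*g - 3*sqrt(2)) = g^5 + 7*sqrt(2)*g^4/2 + 13*g^4/2 - g^3 + 91*sqrt(2)*g^3/4 - 14*sqrt(2)*g^2 + 16*g^2 - 49*sqrt(2)*g/4 - 12*g - 21/2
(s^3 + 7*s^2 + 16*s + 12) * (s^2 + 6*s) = s^5 + 13*s^4 + 58*s^3 + 108*s^2 + 72*s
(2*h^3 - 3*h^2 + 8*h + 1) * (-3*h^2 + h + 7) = -6*h^5 + 11*h^4 - 13*h^3 - 16*h^2 + 57*h + 7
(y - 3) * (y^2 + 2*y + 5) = y^3 - y^2 - y - 15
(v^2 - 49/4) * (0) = 0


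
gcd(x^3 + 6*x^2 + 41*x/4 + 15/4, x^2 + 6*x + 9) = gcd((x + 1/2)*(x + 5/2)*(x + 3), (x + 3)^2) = x + 3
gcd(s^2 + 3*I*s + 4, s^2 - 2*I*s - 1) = s - I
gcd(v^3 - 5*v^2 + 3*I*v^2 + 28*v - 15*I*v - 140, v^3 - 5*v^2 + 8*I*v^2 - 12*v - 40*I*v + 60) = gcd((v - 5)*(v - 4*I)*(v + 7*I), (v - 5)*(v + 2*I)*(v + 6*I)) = v - 5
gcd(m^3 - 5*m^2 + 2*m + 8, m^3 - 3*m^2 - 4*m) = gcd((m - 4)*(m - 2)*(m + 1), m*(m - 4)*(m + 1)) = m^2 - 3*m - 4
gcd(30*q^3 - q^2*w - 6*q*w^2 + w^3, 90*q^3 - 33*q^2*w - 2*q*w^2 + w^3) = 15*q^2 - 8*q*w + w^2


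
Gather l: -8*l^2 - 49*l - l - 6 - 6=-8*l^2 - 50*l - 12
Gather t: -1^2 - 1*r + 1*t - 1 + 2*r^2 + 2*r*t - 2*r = 2*r^2 - 3*r + t*(2*r + 1) - 2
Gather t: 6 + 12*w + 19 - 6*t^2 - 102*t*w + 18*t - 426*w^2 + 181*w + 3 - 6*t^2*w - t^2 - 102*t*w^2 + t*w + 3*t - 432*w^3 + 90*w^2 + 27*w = t^2*(-6*w - 7) + t*(-102*w^2 - 101*w + 21) - 432*w^3 - 336*w^2 + 220*w + 28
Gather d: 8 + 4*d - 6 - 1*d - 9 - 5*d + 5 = -2*d - 2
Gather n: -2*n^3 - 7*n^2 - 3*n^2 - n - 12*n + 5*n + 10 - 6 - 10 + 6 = -2*n^3 - 10*n^2 - 8*n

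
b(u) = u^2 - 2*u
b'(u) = 2*u - 2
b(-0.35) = 0.82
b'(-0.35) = -2.70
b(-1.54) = 5.45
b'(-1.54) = -5.08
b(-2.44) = 10.83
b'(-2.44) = -6.88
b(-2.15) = 8.92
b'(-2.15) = -6.30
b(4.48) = 11.11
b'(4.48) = 6.96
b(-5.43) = 40.34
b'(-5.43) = -12.86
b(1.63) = -0.60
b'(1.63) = 1.26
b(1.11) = -0.99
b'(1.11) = 0.22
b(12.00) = 120.00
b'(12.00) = 22.00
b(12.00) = 120.00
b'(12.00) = 22.00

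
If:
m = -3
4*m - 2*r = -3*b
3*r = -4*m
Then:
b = 20/3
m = -3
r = 4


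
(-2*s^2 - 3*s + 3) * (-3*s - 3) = 6*s^3 + 15*s^2 - 9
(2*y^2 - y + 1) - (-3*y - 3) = 2*y^2 + 2*y + 4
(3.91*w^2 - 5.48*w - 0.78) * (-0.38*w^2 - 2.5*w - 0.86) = -1.4858*w^4 - 7.6926*w^3 + 10.6338*w^2 + 6.6628*w + 0.6708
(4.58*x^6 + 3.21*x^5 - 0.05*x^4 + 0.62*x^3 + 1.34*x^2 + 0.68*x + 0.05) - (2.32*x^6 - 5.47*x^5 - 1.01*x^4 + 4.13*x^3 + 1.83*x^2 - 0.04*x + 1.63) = 2.26*x^6 + 8.68*x^5 + 0.96*x^4 - 3.51*x^3 - 0.49*x^2 + 0.72*x - 1.58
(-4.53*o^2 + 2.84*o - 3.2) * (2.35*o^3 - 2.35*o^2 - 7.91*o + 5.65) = -10.6455*o^5 + 17.3195*o^4 + 21.6383*o^3 - 40.5389*o^2 + 41.358*o - 18.08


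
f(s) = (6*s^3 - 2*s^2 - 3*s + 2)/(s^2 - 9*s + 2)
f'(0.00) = 3.00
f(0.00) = 1.00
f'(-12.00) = 4.95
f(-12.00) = -41.80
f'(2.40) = -5.13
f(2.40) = -4.78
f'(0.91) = -1.01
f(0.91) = -0.40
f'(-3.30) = 2.90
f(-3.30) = -5.29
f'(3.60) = -10.93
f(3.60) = -14.06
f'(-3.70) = 3.10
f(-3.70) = -6.50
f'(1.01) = -1.28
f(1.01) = -0.51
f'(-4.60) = 3.47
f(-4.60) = -9.46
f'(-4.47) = 3.42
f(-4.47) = -9.01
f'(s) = (9 - 2*s)*(6*s^3 - 2*s^2 - 3*s + 2)/(s^2 - 9*s + 2)^2 + (18*s^2 - 4*s - 3)/(s^2 - 9*s + 2) = 3*(2*s^4 - 36*s^3 + 19*s^2 - 4*s + 4)/(s^4 - 18*s^3 + 85*s^2 - 36*s + 4)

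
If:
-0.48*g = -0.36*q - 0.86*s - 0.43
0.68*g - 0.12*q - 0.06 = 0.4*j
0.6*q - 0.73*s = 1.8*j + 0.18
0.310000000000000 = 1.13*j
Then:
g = 0.34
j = 0.27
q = 0.49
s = -0.52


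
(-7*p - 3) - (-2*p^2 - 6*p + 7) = 2*p^2 - p - 10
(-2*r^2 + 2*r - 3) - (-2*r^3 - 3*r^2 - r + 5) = 2*r^3 + r^2 + 3*r - 8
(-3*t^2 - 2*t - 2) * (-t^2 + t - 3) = 3*t^4 - t^3 + 9*t^2 + 4*t + 6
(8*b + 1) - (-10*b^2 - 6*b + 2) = 10*b^2 + 14*b - 1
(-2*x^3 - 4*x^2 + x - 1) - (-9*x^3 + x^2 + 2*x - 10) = 7*x^3 - 5*x^2 - x + 9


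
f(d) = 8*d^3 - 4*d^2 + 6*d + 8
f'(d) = 24*d^2 - 8*d + 6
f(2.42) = 112.47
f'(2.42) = 127.19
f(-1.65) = -48.73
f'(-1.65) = 84.54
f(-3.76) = -496.37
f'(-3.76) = 375.38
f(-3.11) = -289.99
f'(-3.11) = 263.01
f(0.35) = 9.95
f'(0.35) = 6.14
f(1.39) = 30.10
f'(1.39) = 41.25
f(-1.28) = -23.01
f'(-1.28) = 55.56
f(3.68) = 374.60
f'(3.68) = 301.58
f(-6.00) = -1900.00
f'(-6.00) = 918.00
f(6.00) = 1628.00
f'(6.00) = 822.00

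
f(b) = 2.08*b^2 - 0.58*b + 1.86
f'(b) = 4.16*b - 0.58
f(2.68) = 15.24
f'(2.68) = 10.57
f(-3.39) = 27.73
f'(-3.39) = -14.68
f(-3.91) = 35.93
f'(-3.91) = -16.85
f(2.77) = 16.21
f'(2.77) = 10.94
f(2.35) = 11.98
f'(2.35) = 9.20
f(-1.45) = 7.07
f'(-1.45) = -6.61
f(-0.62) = 3.02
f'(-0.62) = -3.16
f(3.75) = 28.94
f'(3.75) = 15.02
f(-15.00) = 478.56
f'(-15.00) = -62.98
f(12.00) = 294.42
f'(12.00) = 49.34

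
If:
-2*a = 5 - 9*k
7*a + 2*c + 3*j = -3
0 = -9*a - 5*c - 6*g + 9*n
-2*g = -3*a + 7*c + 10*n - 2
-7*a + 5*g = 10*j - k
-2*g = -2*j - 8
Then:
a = -3775/3127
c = -18437/3127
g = 91442/9381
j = 53918/9381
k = 2695/9381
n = 18908/9381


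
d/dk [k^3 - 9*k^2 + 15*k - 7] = 3*k^2 - 18*k + 15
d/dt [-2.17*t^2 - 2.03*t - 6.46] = -4.34*t - 2.03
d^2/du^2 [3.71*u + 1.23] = 0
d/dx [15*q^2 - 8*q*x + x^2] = -8*q + 2*x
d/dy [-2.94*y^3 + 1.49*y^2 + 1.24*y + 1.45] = -8.82*y^2 + 2.98*y + 1.24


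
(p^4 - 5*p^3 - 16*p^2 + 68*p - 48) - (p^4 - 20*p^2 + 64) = -5*p^3 + 4*p^2 + 68*p - 112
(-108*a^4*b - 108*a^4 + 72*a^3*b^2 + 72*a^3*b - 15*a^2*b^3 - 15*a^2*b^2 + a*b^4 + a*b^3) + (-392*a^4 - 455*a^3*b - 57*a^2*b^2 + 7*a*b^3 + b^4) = -108*a^4*b - 500*a^4 + 72*a^3*b^2 - 383*a^3*b - 15*a^2*b^3 - 72*a^2*b^2 + a*b^4 + 8*a*b^3 + b^4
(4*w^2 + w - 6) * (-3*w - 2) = -12*w^3 - 11*w^2 + 16*w + 12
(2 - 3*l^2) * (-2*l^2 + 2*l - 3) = 6*l^4 - 6*l^3 + 5*l^2 + 4*l - 6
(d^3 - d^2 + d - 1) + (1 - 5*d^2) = d^3 - 6*d^2 + d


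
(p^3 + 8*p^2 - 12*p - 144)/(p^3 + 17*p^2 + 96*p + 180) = (p - 4)/(p + 5)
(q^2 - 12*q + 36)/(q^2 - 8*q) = (q^2 - 12*q + 36)/(q*(q - 8))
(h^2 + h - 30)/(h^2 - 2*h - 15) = (h + 6)/(h + 3)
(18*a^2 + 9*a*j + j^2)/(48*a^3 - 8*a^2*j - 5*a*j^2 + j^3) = (6*a + j)/(16*a^2 - 8*a*j + j^2)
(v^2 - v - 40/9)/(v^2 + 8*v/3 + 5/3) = (v - 8/3)/(v + 1)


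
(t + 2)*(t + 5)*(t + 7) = t^3 + 14*t^2 + 59*t + 70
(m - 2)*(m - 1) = m^2 - 3*m + 2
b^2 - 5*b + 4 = (b - 4)*(b - 1)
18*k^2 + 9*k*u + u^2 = (3*k + u)*(6*k + u)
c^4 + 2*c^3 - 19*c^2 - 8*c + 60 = (c - 3)*(c - 2)*(c + 2)*(c + 5)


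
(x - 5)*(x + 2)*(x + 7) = x^3 + 4*x^2 - 31*x - 70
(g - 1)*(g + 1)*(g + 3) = g^3 + 3*g^2 - g - 3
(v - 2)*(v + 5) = v^2 + 3*v - 10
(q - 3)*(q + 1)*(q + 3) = q^3 + q^2 - 9*q - 9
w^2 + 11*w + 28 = (w + 4)*(w + 7)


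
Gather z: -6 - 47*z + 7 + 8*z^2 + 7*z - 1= 8*z^2 - 40*z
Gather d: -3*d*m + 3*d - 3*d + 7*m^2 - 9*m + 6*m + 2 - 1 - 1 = -3*d*m + 7*m^2 - 3*m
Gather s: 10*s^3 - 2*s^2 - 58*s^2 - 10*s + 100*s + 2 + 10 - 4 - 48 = 10*s^3 - 60*s^2 + 90*s - 40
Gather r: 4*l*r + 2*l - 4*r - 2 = 2*l + r*(4*l - 4) - 2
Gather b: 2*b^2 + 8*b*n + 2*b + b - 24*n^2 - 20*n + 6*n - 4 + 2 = 2*b^2 + b*(8*n + 3) - 24*n^2 - 14*n - 2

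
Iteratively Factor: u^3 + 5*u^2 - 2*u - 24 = (u + 4)*(u^2 + u - 6) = (u - 2)*(u + 4)*(u + 3)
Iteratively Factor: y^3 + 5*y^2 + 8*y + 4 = (y + 2)*(y^2 + 3*y + 2) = (y + 2)^2*(y + 1)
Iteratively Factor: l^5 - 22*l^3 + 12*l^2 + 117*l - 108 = (l - 3)*(l^4 + 3*l^3 - 13*l^2 - 27*l + 36) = (l - 3)^2*(l^3 + 6*l^2 + 5*l - 12) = (l - 3)^2*(l - 1)*(l^2 + 7*l + 12) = (l - 3)^2*(l - 1)*(l + 4)*(l + 3)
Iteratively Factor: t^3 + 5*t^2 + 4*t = (t)*(t^2 + 5*t + 4) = t*(t + 4)*(t + 1)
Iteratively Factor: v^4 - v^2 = (v + 1)*(v^3 - v^2) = (v - 1)*(v + 1)*(v^2) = v*(v - 1)*(v + 1)*(v)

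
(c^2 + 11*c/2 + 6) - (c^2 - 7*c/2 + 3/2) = 9*c + 9/2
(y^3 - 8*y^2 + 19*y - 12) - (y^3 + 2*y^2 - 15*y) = -10*y^2 + 34*y - 12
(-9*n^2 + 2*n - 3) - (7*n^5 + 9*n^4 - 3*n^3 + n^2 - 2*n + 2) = -7*n^5 - 9*n^4 + 3*n^3 - 10*n^2 + 4*n - 5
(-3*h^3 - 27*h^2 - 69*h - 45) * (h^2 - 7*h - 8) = -3*h^5 - 6*h^4 + 144*h^3 + 654*h^2 + 867*h + 360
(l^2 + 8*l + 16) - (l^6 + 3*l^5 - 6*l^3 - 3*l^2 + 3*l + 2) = -l^6 - 3*l^5 + 6*l^3 + 4*l^2 + 5*l + 14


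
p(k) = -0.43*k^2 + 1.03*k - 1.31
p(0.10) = -1.21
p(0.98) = -0.71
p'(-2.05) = 2.79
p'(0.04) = 1.00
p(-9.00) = -45.41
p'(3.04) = -1.58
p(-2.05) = -5.23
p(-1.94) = -4.93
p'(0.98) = 0.19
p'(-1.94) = 2.70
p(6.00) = -10.61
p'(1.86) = -0.57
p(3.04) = -2.15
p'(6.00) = -4.13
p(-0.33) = -1.70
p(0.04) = -1.27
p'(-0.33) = 1.31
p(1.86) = -0.88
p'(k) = 1.03 - 0.86*k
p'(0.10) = 0.94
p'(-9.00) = 8.77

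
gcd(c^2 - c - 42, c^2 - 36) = c + 6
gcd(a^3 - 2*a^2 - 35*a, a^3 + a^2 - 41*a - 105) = a^2 - 2*a - 35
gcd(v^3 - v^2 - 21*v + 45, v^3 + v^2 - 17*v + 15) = v^2 + 2*v - 15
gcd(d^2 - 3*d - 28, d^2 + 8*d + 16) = d + 4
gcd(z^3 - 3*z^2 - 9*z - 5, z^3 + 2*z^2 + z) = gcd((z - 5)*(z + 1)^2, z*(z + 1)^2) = z^2 + 2*z + 1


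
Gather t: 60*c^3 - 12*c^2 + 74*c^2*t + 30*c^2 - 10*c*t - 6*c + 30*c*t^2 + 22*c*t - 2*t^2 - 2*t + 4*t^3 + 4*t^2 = 60*c^3 + 18*c^2 - 6*c + 4*t^3 + t^2*(30*c + 2) + t*(74*c^2 + 12*c - 2)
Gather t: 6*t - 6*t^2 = -6*t^2 + 6*t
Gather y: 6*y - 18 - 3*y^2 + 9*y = -3*y^2 + 15*y - 18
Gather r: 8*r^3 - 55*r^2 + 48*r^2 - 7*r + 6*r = 8*r^3 - 7*r^2 - r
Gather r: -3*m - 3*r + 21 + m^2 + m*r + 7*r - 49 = m^2 - 3*m + r*(m + 4) - 28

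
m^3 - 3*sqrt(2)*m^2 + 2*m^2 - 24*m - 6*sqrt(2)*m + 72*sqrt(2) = (m - 4)*(m + 6)*(m - 3*sqrt(2))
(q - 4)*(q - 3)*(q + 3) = q^3 - 4*q^2 - 9*q + 36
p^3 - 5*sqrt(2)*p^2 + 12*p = p*(p - 3*sqrt(2))*(p - 2*sqrt(2))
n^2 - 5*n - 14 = (n - 7)*(n + 2)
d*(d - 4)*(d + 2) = d^3 - 2*d^2 - 8*d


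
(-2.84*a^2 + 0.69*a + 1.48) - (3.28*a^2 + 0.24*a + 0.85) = -6.12*a^2 + 0.45*a + 0.63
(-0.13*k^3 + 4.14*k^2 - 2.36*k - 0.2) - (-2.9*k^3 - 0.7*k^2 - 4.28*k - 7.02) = 2.77*k^3 + 4.84*k^2 + 1.92*k + 6.82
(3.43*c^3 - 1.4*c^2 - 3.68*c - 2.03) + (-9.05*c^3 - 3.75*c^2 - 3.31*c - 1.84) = -5.62*c^3 - 5.15*c^2 - 6.99*c - 3.87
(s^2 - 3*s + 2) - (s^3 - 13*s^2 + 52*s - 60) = -s^3 + 14*s^2 - 55*s + 62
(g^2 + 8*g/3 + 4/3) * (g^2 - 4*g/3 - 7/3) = g^4 + 4*g^3/3 - 41*g^2/9 - 8*g - 28/9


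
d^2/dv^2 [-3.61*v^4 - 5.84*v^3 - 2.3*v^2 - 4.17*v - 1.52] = -43.32*v^2 - 35.04*v - 4.6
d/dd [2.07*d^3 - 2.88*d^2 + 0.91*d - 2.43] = 6.21*d^2 - 5.76*d + 0.91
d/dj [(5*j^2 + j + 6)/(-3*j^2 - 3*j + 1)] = (-12*j^2 + 46*j + 19)/(9*j^4 + 18*j^3 + 3*j^2 - 6*j + 1)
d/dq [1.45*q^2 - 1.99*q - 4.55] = 2.9*q - 1.99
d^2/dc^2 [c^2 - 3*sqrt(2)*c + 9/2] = 2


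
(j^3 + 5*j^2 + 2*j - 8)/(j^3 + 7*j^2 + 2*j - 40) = (j^2 + j - 2)/(j^2 + 3*j - 10)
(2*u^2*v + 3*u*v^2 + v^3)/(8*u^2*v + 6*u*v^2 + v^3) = (u + v)/(4*u + v)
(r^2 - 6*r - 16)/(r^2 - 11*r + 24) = (r + 2)/(r - 3)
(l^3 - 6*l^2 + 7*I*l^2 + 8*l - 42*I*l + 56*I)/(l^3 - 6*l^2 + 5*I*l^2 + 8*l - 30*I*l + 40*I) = (l + 7*I)/(l + 5*I)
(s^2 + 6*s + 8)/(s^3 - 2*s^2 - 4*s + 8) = (s + 4)/(s^2 - 4*s + 4)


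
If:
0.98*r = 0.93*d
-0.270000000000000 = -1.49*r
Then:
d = 0.19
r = 0.18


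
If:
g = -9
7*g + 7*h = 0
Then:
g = -9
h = 9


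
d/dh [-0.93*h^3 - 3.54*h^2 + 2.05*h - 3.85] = -2.79*h^2 - 7.08*h + 2.05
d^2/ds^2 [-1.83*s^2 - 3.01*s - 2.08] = -3.66000000000000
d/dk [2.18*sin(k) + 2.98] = 2.18*cos(k)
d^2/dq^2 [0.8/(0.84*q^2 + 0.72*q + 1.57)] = (-1.12896*q^2 - 0.96768*q + 0.8*(1.68*q + 0.72)*(3.36*q + 1.44) - 2.11008)/(0.84*q^2 + 0.72*q + 1.57)^3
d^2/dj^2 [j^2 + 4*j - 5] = 2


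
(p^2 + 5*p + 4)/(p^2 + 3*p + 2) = (p + 4)/(p + 2)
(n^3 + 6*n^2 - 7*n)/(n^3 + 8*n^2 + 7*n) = (n - 1)/(n + 1)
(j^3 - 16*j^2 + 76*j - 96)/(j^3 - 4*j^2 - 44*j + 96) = (j - 6)/(j + 6)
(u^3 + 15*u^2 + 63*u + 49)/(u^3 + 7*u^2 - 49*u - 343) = (u + 1)/(u - 7)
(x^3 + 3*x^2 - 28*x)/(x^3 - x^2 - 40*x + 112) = x/(x - 4)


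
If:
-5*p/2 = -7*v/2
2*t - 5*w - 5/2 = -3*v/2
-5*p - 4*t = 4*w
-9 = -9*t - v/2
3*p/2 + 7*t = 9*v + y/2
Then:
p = -1134/1775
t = 364/355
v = -162/355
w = -161/710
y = 36658/1775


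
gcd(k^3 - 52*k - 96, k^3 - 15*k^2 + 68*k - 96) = k - 8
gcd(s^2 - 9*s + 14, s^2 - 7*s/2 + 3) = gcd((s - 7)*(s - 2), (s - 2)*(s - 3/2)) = s - 2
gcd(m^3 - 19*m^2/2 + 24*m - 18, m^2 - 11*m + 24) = 1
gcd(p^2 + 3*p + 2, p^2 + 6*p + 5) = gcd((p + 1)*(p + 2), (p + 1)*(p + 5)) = p + 1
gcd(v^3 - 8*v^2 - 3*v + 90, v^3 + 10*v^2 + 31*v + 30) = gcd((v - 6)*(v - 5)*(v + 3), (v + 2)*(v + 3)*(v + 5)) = v + 3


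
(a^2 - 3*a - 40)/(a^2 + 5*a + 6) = (a^2 - 3*a - 40)/(a^2 + 5*a + 6)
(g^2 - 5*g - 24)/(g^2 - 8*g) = (g + 3)/g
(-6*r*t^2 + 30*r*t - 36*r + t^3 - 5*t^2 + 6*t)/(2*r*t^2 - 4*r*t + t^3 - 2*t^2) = (-6*r*t + 18*r + t^2 - 3*t)/(t*(2*r + t))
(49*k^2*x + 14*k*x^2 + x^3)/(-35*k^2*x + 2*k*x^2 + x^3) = (7*k + x)/(-5*k + x)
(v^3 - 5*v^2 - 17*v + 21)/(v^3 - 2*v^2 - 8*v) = (-v^3 + 5*v^2 + 17*v - 21)/(v*(-v^2 + 2*v + 8))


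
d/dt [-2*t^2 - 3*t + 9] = -4*t - 3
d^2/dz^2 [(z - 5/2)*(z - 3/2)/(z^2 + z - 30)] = 5*(-4*z^3 + 81*z^2 - 279*z + 717)/(2*(z^6 + 3*z^5 - 87*z^4 - 179*z^3 + 2610*z^2 + 2700*z - 27000))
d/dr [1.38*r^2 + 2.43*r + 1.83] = 2.76*r + 2.43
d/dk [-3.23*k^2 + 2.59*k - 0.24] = 2.59 - 6.46*k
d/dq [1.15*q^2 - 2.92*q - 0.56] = 2.3*q - 2.92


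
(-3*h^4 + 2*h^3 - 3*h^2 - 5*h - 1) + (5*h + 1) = -3*h^4 + 2*h^3 - 3*h^2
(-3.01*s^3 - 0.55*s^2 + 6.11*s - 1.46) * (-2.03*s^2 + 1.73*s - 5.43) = 6.1103*s^5 - 4.0908*s^4 + 2.9895*s^3 + 16.5206*s^2 - 35.7031*s + 7.9278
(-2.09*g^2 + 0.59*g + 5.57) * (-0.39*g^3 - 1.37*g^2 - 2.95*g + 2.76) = 0.8151*g^5 + 2.6332*g^4 + 3.1849*g^3 - 15.1398*g^2 - 14.8031*g + 15.3732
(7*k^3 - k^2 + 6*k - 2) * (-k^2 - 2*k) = -7*k^5 - 13*k^4 - 4*k^3 - 10*k^2 + 4*k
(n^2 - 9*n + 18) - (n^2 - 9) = 27 - 9*n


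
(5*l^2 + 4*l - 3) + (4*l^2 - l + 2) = 9*l^2 + 3*l - 1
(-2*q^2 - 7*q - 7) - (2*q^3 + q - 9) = -2*q^3 - 2*q^2 - 8*q + 2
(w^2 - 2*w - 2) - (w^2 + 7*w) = -9*w - 2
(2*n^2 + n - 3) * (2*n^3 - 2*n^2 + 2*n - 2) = 4*n^5 - 2*n^4 - 4*n^3 + 4*n^2 - 8*n + 6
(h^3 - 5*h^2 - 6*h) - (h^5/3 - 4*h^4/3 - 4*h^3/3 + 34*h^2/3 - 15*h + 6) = -h^5/3 + 4*h^4/3 + 7*h^3/3 - 49*h^2/3 + 9*h - 6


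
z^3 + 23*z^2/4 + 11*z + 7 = (z + 7/4)*(z + 2)^2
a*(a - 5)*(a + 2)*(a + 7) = a^4 + 4*a^3 - 31*a^2 - 70*a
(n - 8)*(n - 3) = n^2 - 11*n + 24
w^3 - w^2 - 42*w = w*(w - 7)*(w + 6)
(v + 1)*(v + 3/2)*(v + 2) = v^3 + 9*v^2/2 + 13*v/2 + 3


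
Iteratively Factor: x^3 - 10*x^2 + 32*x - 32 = (x - 4)*(x^2 - 6*x + 8) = (x - 4)^2*(x - 2)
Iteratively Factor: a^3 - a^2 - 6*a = (a - 3)*(a^2 + 2*a) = (a - 3)*(a + 2)*(a)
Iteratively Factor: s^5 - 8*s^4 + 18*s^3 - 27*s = (s)*(s^4 - 8*s^3 + 18*s^2 - 27) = s*(s - 3)*(s^3 - 5*s^2 + 3*s + 9) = s*(s - 3)^2*(s^2 - 2*s - 3) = s*(s - 3)^2*(s + 1)*(s - 3)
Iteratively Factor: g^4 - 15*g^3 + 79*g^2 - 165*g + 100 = (g - 5)*(g^3 - 10*g^2 + 29*g - 20) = (g - 5)^2*(g^2 - 5*g + 4) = (g - 5)^2*(g - 4)*(g - 1)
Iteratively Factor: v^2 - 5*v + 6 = (v - 2)*(v - 3)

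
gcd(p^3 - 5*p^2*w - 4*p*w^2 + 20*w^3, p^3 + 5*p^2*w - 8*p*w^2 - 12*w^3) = p - 2*w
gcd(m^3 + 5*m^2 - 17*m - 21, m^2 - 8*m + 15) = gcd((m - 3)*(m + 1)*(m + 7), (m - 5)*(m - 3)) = m - 3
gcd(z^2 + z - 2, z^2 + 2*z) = z + 2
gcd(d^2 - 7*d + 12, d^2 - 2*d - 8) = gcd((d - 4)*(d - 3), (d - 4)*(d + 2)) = d - 4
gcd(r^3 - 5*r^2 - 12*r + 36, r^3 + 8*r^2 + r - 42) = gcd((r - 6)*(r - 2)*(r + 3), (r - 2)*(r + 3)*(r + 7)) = r^2 + r - 6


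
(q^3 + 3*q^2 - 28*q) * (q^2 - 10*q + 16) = q^5 - 7*q^4 - 42*q^3 + 328*q^2 - 448*q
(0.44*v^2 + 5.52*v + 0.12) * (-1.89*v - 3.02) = -0.8316*v^3 - 11.7616*v^2 - 16.8972*v - 0.3624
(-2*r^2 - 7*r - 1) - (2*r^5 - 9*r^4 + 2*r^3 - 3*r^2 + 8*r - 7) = -2*r^5 + 9*r^4 - 2*r^3 + r^2 - 15*r + 6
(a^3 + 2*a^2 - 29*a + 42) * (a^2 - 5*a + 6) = a^5 - 3*a^4 - 33*a^3 + 199*a^2 - 384*a + 252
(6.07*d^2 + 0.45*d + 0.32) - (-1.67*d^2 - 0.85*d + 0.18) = 7.74*d^2 + 1.3*d + 0.14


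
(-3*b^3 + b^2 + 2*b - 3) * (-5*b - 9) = 15*b^4 + 22*b^3 - 19*b^2 - 3*b + 27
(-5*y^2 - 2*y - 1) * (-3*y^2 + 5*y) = 15*y^4 - 19*y^3 - 7*y^2 - 5*y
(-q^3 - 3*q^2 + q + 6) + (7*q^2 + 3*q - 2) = -q^3 + 4*q^2 + 4*q + 4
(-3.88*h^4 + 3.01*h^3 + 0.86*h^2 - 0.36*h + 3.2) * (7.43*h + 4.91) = -28.8284*h^5 + 3.3135*h^4 + 21.1689*h^3 + 1.5478*h^2 + 22.0084*h + 15.712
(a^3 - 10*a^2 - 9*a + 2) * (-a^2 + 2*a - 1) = -a^5 + 12*a^4 - 12*a^3 - 10*a^2 + 13*a - 2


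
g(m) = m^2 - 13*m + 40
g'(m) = 2*m - 13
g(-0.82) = 51.33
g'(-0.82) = -14.64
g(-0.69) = 49.45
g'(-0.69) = -14.38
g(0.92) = 28.89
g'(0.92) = -11.16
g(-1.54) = 62.39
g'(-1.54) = -16.08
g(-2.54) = 79.47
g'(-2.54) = -18.08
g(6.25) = -2.19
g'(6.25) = -0.50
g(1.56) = 22.15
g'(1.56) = -9.88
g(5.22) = -0.61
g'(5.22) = -2.56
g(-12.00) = 340.00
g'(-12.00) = -37.00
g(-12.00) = 340.00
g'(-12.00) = -37.00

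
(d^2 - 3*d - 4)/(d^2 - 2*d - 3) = (d - 4)/(d - 3)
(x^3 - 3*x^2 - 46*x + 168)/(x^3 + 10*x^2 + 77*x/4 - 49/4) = 4*(x^2 - 10*x + 24)/(4*x^2 + 12*x - 7)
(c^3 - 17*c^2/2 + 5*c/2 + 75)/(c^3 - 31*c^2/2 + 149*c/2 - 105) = (2*c^2 - 5*c - 25)/(2*c^2 - 19*c + 35)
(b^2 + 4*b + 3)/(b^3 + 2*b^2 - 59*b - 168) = (b + 1)/(b^2 - b - 56)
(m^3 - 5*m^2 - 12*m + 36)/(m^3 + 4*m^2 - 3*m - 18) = (m - 6)/(m + 3)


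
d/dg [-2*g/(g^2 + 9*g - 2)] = 2*(g^2 + 2)/(g^4 + 18*g^3 + 77*g^2 - 36*g + 4)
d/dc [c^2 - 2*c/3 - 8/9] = 2*c - 2/3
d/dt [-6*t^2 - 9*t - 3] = -12*t - 9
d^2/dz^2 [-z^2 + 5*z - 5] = -2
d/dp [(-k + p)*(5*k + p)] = 4*k + 2*p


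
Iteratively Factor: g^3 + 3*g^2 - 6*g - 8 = (g + 4)*(g^2 - g - 2) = (g + 1)*(g + 4)*(g - 2)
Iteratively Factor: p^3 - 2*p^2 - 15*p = (p - 5)*(p^2 + 3*p) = p*(p - 5)*(p + 3)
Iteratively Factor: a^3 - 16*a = (a - 4)*(a^2 + 4*a) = a*(a - 4)*(a + 4)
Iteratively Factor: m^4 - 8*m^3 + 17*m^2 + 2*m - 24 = (m - 4)*(m^3 - 4*m^2 + m + 6) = (m - 4)*(m - 2)*(m^2 - 2*m - 3) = (m - 4)*(m - 3)*(m - 2)*(m + 1)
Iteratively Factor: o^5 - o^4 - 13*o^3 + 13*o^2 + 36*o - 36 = (o - 3)*(o^4 + 2*o^3 - 7*o^2 - 8*o + 12) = (o - 3)*(o - 2)*(o^3 + 4*o^2 + o - 6) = (o - 3)*(o - 2)*(o - 1)*(o^2 + 5*o + 6) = (o - 3)*(o - 2)*(o - 1)*(o + 2)*(o + 3)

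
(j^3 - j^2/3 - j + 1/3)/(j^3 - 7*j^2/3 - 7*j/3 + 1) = (j - 1)/(j - 3)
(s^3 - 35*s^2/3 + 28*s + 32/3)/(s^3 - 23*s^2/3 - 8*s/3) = (s - 4)/s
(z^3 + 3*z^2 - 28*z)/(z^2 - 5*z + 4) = z*(z + 7)/(z - 1)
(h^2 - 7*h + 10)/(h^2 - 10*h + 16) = (h - 5)/(h - 8)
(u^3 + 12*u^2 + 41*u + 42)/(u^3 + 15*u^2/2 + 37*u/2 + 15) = 2*(u + 7)/(2*u + 5)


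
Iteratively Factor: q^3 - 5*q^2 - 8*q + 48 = (q + 3)*(q^2 - 8*q + 16) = (q - 4)*(q + 3)*(q - 4)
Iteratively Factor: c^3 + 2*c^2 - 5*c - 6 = (c + 1)*(c^2 + c - 6) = (c - 2)*(c + 1)*(c + 3)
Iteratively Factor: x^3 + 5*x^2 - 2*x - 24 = (x + 3)*(x^2 + 2*x - 8) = (x - 2)*(x + 3)*(x + 4)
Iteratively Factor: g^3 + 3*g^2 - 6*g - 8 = (g + 4)*(g^2 - g - 2) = (g + 1)*(g + 4)*(g - 2)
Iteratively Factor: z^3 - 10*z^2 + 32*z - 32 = (z - 4)*(z^2 - 6*z + 8) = (z - 4)^2*(z - 2)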